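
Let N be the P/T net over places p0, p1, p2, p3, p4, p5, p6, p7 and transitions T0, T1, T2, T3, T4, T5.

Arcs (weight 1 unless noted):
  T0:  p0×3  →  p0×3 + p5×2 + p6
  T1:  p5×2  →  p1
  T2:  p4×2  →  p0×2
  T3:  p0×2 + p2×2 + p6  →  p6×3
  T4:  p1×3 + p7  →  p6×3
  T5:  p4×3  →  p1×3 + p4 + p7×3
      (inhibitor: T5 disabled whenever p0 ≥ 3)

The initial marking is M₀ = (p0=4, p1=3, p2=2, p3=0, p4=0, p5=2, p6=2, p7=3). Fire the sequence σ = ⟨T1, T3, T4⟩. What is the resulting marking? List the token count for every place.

(p0=2, p1=1, p2=0, p3=0, p4=0, p5=0, p6=7, p7=2)

step 1: fire T1:  (p0=4, p1=3, p2=2, p3=0, p4=0, p5=2, p6=2, p7=3) → (p0=4, p1=4, p2=2, p3=0, p4=0, p5=0, p6=2, p7=3)
step 2: fire T3:  (p0=4, p1=4, p2=2, p3=0, p4=0, p5=0, p6=2, p7=3) → (p0=2, p1=4, p2=0, p3=0, p4=0, p5=0, p6=4, p7=3)
step 3: fire T4:  (p0=2, p1=4, p2=0, p3=0, p4=0, p5=0, p6=4, p7=3) → (p0=2, p1=1, p2=0, p3=0, p4=0, p5=0, p6=7, p7=2)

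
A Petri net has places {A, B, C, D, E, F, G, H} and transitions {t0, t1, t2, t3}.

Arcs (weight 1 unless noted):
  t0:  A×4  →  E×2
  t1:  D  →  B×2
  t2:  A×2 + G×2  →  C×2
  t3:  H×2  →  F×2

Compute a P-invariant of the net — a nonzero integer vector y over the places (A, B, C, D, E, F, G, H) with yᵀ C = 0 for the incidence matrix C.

Incidence matrix C (rows=places, cols=transitions):
       t0   t1   t2   t3
    A  -4    0   -2    0
    B   0    2    0    0
    C   0    0    2    0
    D   0   -1    0    0
    E   2    0    0    0
    F   0    0    0    2
    G   0    0   -2    0
    H   0    0    0   -2

Candidate y = [0, 1, 0, 2, 0, 0, 0, 0]; check y·C column-wise:
  col t0: 0·-4 + 1·0 + 2·0 + 0·2 = 0
  col t1: 1·2 + 2·-1 = 0
  col t2: 0·-2 + 1·0 + 0·2 + 2·0 + 0·-2 = 0
  col t3: 1·0 + 2·0 + 0·2 + 0·-2 = 0

y = (A:0, B:1, C:0, D:2, E:0, F:0, G:0, H:0)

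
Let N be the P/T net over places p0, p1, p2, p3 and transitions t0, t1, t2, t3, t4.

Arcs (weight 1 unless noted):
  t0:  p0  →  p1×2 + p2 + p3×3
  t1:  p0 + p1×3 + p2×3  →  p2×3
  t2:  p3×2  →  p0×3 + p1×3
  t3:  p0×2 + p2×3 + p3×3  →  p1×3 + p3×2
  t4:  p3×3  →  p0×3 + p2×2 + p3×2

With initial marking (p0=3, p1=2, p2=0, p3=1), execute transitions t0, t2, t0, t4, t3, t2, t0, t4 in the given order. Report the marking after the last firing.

step 1: fire t0:  (p0=3, p1=2, p2=0, p3=1) → (p0=2, p1=4, p2=1, p3=4)
step 2: fire t2:  (p0=2, p1=4, p2=1, p3=4) → (p0=5, p1=7, p2=1, p3=2)
step 3: fire t0:  (p0=5, p1=7, p2=1, p3=2) → (p0=4, p1=9, p2=2, p3=5)
step 4: fire t4:  (p0=4, p1=9, p2=2, p3=5) → (p0=7, p1=9, p2=4, p3=4)
step 5: fire t3:  (p0=7, p1=9, p2=4, p3=4) → (p0=5, p1=12, p2=1, p3=3)
step 6: fire t2:  (p0=5, p1=12, p2=1, p3=3) → (p0=8, p1=15, p2=1, p3=1)
step 7: fire t0:  (p0=8, p1=15, p2=1, p3=1) → (p0=7, p1=17, p2=2, p3=4)
step 8: fire t4:  (p0=7, p1=17, p2=2, p3=4) → (p0=10, p1=17, p2=4, p3=3)

(p0=10, p1=17, p2=4, p3=3)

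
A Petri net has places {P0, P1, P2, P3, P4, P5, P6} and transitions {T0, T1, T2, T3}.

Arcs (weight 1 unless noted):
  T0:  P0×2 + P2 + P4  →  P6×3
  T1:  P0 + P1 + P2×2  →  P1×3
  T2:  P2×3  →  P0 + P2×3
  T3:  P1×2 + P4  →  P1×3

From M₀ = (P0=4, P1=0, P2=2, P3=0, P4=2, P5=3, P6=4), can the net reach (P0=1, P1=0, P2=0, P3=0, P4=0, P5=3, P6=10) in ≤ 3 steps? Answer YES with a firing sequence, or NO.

depth 0: 1 marking
depth 1: 2 markings reached so far
depth 2: 3 markings reached so far
depth 3: 3 markings reached so far
(frontier empty at depth 3; search complete)
target is not among the 3 markings reachable within 3 steps

NO — not reachable within 3 firings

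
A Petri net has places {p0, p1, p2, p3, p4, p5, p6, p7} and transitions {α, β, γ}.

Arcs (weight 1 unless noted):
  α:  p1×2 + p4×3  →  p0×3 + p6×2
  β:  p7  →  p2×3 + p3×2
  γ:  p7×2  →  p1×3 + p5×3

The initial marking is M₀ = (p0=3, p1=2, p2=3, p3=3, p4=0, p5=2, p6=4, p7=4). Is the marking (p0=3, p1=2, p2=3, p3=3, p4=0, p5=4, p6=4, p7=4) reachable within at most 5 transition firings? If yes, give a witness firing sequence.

depth 0: 1 marking
depth 1: 3 markings reached so far
depth 2: 6 markings reached so far
depth 3: 8 markings reached so far
depth 4: 9 markings reached so far
depth 5: 9 markings reached so far
(frontier empty at depth 5; search complete)
target is not among the 9 markings reachable within 5 steps

NO — not reachable within 5 firings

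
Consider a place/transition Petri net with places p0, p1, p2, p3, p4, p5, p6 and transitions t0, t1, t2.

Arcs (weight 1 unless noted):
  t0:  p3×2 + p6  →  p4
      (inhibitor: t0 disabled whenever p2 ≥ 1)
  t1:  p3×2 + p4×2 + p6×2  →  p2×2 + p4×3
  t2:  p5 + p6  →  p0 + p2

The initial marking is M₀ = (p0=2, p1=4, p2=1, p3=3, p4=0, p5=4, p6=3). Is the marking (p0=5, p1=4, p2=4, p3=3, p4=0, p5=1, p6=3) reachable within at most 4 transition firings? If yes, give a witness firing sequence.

depth 0: 1 marking
depth 1: 2 markings reached so far
depth 2: 3 markings reached so far
depth 3: 4 markings reached so far
depth 4: 4 markings reached so far
(frontier empty at depth 4; search complete)
target is not among the 4 markings reachable within 4 steps

NO — not reachable within 4 firings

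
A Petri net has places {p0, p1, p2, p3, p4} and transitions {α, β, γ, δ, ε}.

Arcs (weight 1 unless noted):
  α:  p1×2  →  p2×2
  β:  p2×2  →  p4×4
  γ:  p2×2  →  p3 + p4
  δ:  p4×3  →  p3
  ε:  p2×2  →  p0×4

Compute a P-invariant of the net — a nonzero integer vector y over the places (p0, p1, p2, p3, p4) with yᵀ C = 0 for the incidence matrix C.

y = (p0:1, p1:2, p2:2, p3:3, p4:1)

Incidence matrix C (rows=places, cols=transitions):
        α    β    γ    δ    ε
   p0   0    0    0    0    4
   p1  -2    0    0    0    0
   p2   2   -2   -2    0   -2
   p3   0    0    1    1    0
   p4   0    4    1   -3    0

Candidate y = [1, 2, 2, 3, 1]; check y·C column-wise:
  col α: 1·0 + 2·-2 + 2·2 + 3·0 + 1·0 = 0
  col β: 1·0 + 2·0 + 2·-2 + 3·0 + 1·4 = 0
  col γ: 1·0 + 2·0 + 2·-2 + 3·1 + 1·1 = 0
  col δ: 1·0 + 2·0 + 2·0 + 3·1 + 1·-3 = 0
  col ε: 1·4 + 2·0 + 2·-2 + 3·0 + 1·0 = 0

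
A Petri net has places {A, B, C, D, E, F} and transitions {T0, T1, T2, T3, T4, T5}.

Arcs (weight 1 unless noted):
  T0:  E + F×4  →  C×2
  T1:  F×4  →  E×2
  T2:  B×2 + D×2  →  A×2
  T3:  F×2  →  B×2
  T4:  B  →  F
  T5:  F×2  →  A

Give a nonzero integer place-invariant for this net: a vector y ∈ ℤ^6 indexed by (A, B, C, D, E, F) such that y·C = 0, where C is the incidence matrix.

Incidence matrix C (rows=places, cols=transitions):
       T0   T1   T2   T3   T4   T5
    A   0    0    2    0    0    1
    B   0    0   -2    2   -1    0
    C   2    0    0    0    0    0
    D   0    0   -2    0    0    0
    E  -1    2    0    0    0    0
    F  -4   -4    0   -2    1   -2

Candidate y = [2, 1, 3, 1, 2, 1]; check y·C column-wise:
  col T0: 2·0 + 1·0 + 3·2 + 1·0 + 2·-1 + 1·-4 = 0
  col T1: 2·0 + 1·0 + 3·0 + 1·0 + 2·2 + 1·-4 = 0
  col T2: 2·2 + 1·-2 + 3·0 + 1·-2 + 2·0 + 1·0 = 0
  col T3: 2·0 + 1·2 + 3·0 + 1·0 + 2·0 + 1·-2 = 0
  col T4: 2·0 + 1·-1 + 3·0 + 1·0 + 2·0 + 1·1 = 0
  col T5: 2·1 + 1·0 + 3·0 + 1·0 + 2·0 + 1·-2 = 0

y = (A:2, B:1, C:3, D:1, E:2, F:1)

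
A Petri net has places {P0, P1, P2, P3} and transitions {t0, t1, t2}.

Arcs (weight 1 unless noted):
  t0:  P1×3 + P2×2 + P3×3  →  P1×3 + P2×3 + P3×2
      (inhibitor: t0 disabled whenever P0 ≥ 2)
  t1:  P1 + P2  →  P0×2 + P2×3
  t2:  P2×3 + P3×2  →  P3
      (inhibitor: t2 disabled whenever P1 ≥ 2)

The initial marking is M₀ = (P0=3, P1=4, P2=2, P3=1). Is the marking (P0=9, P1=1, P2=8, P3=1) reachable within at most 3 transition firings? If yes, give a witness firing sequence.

step 1: fire t1:  (P0=3, P1=4, P2=2, P3=1) → (P0=5, P1=3, P2=4, P3=1)
step 2: fire t1:  (P0=5, P1=3, P2=4, P3=1) → (P0=7, P1=2, P2=6, P3=1)
step 3: fire t1:  (P0=7, P1=2, P2=6, P3=1) → (P0=9, P1=1, P2=8, P3=1)

YES — reachable via ⟨t1, t1, t1⟩ (3 firings)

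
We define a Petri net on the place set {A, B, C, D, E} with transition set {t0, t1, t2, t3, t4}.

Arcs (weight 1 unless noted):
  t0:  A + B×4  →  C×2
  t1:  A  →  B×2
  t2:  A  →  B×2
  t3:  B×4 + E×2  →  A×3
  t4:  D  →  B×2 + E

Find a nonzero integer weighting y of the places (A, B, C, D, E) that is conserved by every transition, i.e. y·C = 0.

Incidence matrix C (rows=places, cols=transitions):
       t0   t1   t2   t3   t4
    A  -1   -1   -1    3    0
    B  -4    2    2   -4    2
    C   2    0    0    0    0
    D   0    0    0    0   -1
    E   0    0    0   -2    1

Candidate y = [2, 1, 3, 3, 1]; check y·C column-wise:
  col t0: 2·-1 + 1·-4 + 3·2 + 3·0 + 1·0 = 0
  col t1: 2·-1 + 1·2 + 3·0 + 3·0 + 1·0 = 0
  col t2: 2·-1 + 1·2 + 3·0 + 3·0 + 1·0 = 0
  col t3: 2·3 + 1·-4 + 3·0 + 3·0 + 1·-2 = 0
  col t4: 2·0 + 1·2 + 3·0 + 3·-1 + 1·1 = 0

y = (A:2, B:1, C:3, D:3, E:1)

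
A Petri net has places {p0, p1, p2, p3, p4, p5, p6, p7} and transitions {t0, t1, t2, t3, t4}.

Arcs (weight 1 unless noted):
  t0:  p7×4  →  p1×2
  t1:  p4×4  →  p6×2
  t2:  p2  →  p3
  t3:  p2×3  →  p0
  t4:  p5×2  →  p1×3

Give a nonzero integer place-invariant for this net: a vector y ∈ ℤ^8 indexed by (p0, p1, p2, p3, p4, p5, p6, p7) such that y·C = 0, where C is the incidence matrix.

Incidence matrix C (rows=places, cols=transitions):
       t0   t1   t2   t3   t4
   p0   0    0    0    1    0
   p1   2    0    0    0    3
   p2   0    0   -1   -3    0
   p3   0    0    1    0    0
   p4   0   -4    0    0    0
   p5   0    0    0    0   -2
   p6   0    2    0    0    0
   p7  -4    0    0    0    0

Candidate y = [3, 0, 1, 1, 0, 0, 0, 0]; check y·C column-wise:
  col t0: 3·0 + 0·2 + 1·0 + 1·0 + 0·-4 = 0
  col t1: 3·0 + 1·0 + 1·0 + 0·-4 + 0·2 = 0
  col t2: 3·0 + 1·-1 + 1·1 = 0
  col t3: 3·1 + 1·-3 + 1·0 = 0
  col t4: 3·0 + 0·3 + 1·0 + 1·0 + 0·-2 = 0

y = (p0:3, p1:0, p2:1, p3:1, p4:0, p5:0, p6:0, p7:0)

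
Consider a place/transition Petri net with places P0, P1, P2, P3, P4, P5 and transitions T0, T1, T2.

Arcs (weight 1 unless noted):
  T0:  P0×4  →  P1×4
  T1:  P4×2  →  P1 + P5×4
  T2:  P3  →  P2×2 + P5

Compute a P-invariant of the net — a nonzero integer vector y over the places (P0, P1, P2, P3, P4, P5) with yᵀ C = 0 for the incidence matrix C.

y = (P0:0, P1:0, P2:1, P3:2, P4:0, P5:0)

Incidence matrix C (rows=places, cols=transitions):
       T0   T1   T2
   P0  -4    0    0
   P1   4    1    0
   P2   0    0    2
   P3   0    0   -1
   P4   0   -2    0
   P5   0    4    1

Candidate y = [0, 0, 1, 2, 0, 0]; check y·C column-wise:
  col T0: 0·-4 + 0·4 + 1·0 + 2·0 = 0
  col T1: 0·1 + 1·0 + 2·0 + 0·-2 + 0·4 = 0
  col T2: 1·2 + 2·-1 + 0·1 = 0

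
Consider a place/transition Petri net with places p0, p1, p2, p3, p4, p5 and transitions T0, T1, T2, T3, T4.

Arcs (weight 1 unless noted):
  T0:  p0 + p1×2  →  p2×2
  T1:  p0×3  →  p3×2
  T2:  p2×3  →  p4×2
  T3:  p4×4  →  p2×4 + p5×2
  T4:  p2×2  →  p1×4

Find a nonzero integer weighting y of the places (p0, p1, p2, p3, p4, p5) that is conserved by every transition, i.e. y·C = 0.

y = (p0:2, p1:1, p2:2, p3:3, p4:3, p5:2)

Incidence matrix C (rows=places, cols=transitions):
       T0   T1   T2   T3   T4
   p0  -1   -3    0    0    0
   p1  -2    0    0    0    4
   p2   2    0   -3    4   -2
   p3   0    2    0    0    0
   p4   0    0    2   -4    0
   p5   0    0    0    2    0

Candidate y = [2, 1, 2, 3, 3, 2]; check y·C column-wise:
  col T0: 2·-1 + 1·-2 + 2·2 + 3·0 + 3·0 + 2·0 = 0
  col T1: 2·-3 + 1·0 + 2·0 + 3·2 + 3·0 + 2·0 = 0
  col T2: 2·0 + 1·0 + 2·-3 + 3·0 + 3·2 + 2·0 = 0
  col T3: 2·0 + 1·0 + 2·4 + 3·0 + 3·-4 + 2·2 = 0
  col T4: 2·0 + 1·4 + 2·-2 + 3·0 + 3·0 + 2·0 = 0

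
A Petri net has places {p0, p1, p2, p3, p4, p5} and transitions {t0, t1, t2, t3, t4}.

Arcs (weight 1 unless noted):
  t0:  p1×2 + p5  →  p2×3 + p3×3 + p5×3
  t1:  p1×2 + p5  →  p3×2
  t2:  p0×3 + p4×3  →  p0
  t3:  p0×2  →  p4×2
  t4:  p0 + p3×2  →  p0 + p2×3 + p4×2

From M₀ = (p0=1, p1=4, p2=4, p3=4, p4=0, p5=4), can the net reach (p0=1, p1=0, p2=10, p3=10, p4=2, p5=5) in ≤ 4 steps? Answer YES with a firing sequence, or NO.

depth 0: 1 marking
depth 1: 4 markings reached so far
depth 2: 10 markings reached so far
depth 3: 15 markings reached so far
depth 4: 20 markings reached so far
target is not among the 20 markings reachable within 4 steps

NO — not reachable within 4 firings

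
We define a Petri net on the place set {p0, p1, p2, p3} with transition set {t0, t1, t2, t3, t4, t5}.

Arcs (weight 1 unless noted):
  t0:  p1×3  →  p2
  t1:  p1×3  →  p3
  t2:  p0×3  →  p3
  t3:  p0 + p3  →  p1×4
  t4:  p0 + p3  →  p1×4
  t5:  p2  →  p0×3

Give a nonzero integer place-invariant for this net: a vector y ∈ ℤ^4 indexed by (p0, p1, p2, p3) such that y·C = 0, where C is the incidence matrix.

y = (p0:1, p1:1, p2:3, p3:3)

Incidence matrix C (rows=places, cols=transitions):
       t0   t1   t2   t3   t4   t5
   p0   0    0   -3   -1   -1    3
   p1  -3   -3    0    4    4    0
   p2   1    0    0    0    0   -1
   p3   0    1    1   -1   -1    0

Candidate y = [1, 1, 3, 3]; check y·C column-wise:
  col t0: 1·0 + 1·-3 + 3·1 + 3·0 = 0
  col t1: 1·0 + 1·-3 + 3·0 + 3·1 = 0
  col t2: 1·-3 + 1·0 + 3·0 + 3·1 = 0
  col t3: 1·-1 + 1·4 + 3·0 + 3·-1 = 0
  col t4: 1·-1 + 1·4 + 3·0 + 3·-1 = 0
  col t5: 1·3 + 1·0 + 3·-1 + 3·0 = 0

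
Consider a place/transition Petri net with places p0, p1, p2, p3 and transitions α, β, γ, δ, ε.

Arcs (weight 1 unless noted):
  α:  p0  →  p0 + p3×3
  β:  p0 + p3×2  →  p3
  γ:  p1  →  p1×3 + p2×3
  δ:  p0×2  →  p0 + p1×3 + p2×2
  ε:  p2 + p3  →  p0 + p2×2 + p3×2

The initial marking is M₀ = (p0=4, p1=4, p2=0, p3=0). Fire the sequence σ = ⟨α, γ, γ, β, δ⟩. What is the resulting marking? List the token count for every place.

step 1: fire α:  (p0=4, p1=4, p2=0, p3=0) → (p0=4, p1=4, p2=0, p3=3)
step 2: fire γ:  (p0=4, p1=4, p2=0, p3=3) → (p0=4, p1=6, p2=3, p3=3)
step 3: fire γ:  (p0=4, p1=6, p2=3, p3=3) → (p0=4, p1=8, p2=6, p3=3)
step 4: fire β:  (p0=4, p1=8, p2=6, p3=3) → (p0=3, p1=8, p2=6, p3=2)
step 5: fire δ:  (p0=3, p1=8, p2=6, p3=2) → (p0=2, p1=11, p2=8, p3=2)

(p0=2, p1=11, p2=8, p3=2)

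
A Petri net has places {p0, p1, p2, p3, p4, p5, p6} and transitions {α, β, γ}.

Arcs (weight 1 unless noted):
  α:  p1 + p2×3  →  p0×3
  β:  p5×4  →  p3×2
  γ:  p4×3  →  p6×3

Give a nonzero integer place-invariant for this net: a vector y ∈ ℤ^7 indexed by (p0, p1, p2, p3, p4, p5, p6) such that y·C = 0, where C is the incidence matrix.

y = (p0:1, p1:3, p2:0, p3:0, p4:0, p5:0, p6:0)

Incidence matrix C (rows=places, cols=transitions):
        α    β    γ
   p0   3    0    0
   p1  -1    0    0
   p2  -3    0    0
   p3   0    2    0
   p4   0    0   -3
   p5   0   -4    0
   p6   0    0    3

Candidate y = [1, 3, 0, 0, 0, 0, 0]; check y·C column-wise:
  col α: 1·3 + 3·-1 + 0·-3 = 0
  col β: 1·0 + 3·0 + 0·2 + 0·-4 = 0
  col γ: 1·0 + 3·0 + 0·-3 + 0·3 = 0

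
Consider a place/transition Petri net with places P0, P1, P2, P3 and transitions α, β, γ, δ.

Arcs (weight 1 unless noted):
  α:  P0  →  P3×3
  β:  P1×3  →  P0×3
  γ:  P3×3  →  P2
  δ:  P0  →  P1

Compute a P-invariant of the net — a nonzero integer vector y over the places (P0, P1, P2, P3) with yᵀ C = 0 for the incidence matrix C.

Incidence matrix C (rows=places, cols=transitions):
        α    β    γ    δ
   P0  -1    3    0   -1
   P1   0   -3    0    1
   P2   0    0    1    0
   P3   3    0   -3    0

Candidate y = [3, 3, 3, 1]; check y·C column-wise:
  col α: 3·-1 + 3·0 + 3·0 + 1·3 = 0
  col β: 3·3 + 3·-3 + 3·0 + 1·0 = 0
  col γ: 3·0 + 3·0 + 3·1 + 1·-3 = 0
  col δ: 3·-1 + 3·1 + 3·0 + 1·0 = 0

y = (P0:3, P1:3, P2:3, P3:1)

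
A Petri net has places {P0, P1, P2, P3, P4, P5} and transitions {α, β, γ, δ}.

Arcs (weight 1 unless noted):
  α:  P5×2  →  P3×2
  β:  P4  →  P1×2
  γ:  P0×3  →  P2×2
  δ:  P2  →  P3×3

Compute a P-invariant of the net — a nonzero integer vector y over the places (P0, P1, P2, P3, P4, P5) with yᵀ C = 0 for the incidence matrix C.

y = (P0:0, P1:1, P2:0, P3:0, P4:2, P5:0)

Incidence matrix C (rows=places, cols=transitions):
        α    β    γ    δ
   P0   0    0   -3    0
   P1   0    2    0    0
   P2   0    0    2   -1
   P3   2    0    0    3
   P4   0   -1    0    0
   P5  -2    0    0    0

Candidate y = [0, 1, 0, 0, 2, 0]; check y·C column-wise:
  col α: 1·0 + 0·2 + 2·0 + 0·-2 = 0
  col β: 1·2 + 2·-1 = 0
  col γ: 0·-3 + 1·0 + 0·2 + 2·0 = 0
  col δ: 1·0 + 0·-1 + 0·3 + 2·0 = 0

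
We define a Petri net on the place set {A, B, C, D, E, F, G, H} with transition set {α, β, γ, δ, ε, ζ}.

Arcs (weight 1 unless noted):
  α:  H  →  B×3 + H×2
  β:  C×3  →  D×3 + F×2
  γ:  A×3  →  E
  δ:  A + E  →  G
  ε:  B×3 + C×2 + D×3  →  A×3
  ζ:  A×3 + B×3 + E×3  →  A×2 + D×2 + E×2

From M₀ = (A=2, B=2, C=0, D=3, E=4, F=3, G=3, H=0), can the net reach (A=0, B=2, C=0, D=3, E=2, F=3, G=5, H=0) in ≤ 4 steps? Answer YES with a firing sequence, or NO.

YES — reachable via ⟨δ, δ⟩ (2 firings)

step 1: fire δ:  (A=2, B=2, C=0, D=3, E=4, F=3, G=3, H=0) → (A=1, B=2, C=0, D=3, E=3, F=3, G=4, H=0)
step 2: fire δ:  (A=1, B=2, C=0, D=3, E=3, F=3, G=4, H=0) → (A=0, B=2, C=0, D=3, E=2, F=3, G=5, H=0)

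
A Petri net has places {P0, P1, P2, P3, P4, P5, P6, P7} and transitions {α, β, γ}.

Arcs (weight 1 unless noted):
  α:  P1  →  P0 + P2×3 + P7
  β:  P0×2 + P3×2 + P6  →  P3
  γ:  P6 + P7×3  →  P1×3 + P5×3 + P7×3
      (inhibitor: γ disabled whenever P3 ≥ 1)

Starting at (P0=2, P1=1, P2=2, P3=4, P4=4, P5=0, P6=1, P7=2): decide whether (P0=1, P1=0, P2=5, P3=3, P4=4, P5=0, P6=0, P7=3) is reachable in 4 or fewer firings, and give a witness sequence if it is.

step 1: fire α:  (P0=2, P1=1, P2=2, P3=4, P4=4, P5=0, P6=1, P7=2) → (P0=3, P1=0, P2=5, P3=4, P4=4, P5=0, P6=1, P7=3)
step 2: fire β:  (P0=3, P1=0, P2=5, P3=4, P4=4, P5=0, P6=1, P7=3) → (P0=1, P1=0, P2=5, P3=3, P4=4, P5=0, P6=0, P7=3)

YES — reachable via ⟨α, β⟩ (2 firings)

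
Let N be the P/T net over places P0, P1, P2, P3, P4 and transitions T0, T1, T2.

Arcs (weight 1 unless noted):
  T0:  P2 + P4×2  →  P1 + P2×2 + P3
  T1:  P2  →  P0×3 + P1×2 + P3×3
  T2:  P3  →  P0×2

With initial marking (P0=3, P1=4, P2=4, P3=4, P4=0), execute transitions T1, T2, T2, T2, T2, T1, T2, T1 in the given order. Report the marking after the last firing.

(P0=22, P1=10, P2=1, P3=8, P4=0)

step 1: fire T1:  (P0=3, P1=4, P2=4, P3=4, P4=0) → (P0=6, P1=6, P2=3, P3=7, P4=0)
step 2: fire T2:  (P0=6, P1=6, P2=3, P3=7, P4=0) → (P0=8, P1=6, P2=3, P3=6, P4=0)
step 3: fire T2:  (P0=8, P1=6, P2=3, P3=6, P4=0) → (P0=10, P1=6, P2=3, P3=5, P4=0)
step 4: fire T2:  (P0=10, P1=6, P2=3, P3=5, P4=0) → (P0=12, P1=6, P2=3, P3=4, P4=0)
step 5: fire T2:  (P0=12, P1=6, P2=3, P3=4, P4=0) → (P0=14, P1=6, P2=3, P3=3, P4=0)
step 6: fire T1:  (P0=14, P1=6, P2=3, P3=3, P4=0) → (P0=17, P1=8, P2=2, P3=6, P4=0)
step 7: fire T2:  (P0=17, P1=8, P2=2, P3=6, P4=0) → (P0=19, P1=8, P2=2, P3=5, P4=0)
step 8: fire T1:  (P0=19, P1=8, P2=2, P3=5, P4=0) → (P0=22, P1=10, P2=1, P3=8, P4=0)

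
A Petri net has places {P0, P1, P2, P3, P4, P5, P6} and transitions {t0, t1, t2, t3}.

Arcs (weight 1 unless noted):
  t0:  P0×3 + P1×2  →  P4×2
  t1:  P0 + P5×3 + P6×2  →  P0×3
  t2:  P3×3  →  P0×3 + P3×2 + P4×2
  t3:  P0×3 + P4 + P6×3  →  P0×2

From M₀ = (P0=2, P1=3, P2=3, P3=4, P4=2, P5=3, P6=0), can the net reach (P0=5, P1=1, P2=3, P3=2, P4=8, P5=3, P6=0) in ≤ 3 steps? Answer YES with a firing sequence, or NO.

step 1: fire t2:  (P0=2, P1=3, P2=3, P3=4, P4=2, P5=3, P6=0) → (P0=5, P1=3, P2=3, P3=3, P4=4, P5=3, P6=0)
step 2: fire t0:  (P0=5, P1=3, P2=3, P3=3, P4=4, P5=3, P6=0) → (P0=2, P1=1, P2=3, P3=3, P4=6, P5=3, P6=0)
step 3: fire t2:  (P0=2, P1=1, P2=3, P3=3, P4=6, P5=3, P6=0) → (P0=5, P1=1, P2=3, P3=2, P4=8, P5=3, P6=0)

YES — reachable via ⟨t2, t0, t2⟩ (3 firings)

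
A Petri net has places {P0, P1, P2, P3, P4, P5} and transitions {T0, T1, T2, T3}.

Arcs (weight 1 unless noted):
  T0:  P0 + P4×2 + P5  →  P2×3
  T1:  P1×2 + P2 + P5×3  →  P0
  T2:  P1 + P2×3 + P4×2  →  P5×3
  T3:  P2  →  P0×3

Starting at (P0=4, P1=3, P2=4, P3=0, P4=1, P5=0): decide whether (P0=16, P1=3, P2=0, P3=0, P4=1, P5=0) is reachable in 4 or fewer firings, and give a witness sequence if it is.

step 1: fire T3:  (P0=4, P1=3, P2=4, P3=0, P4=1, P5=0) → (P0=7, P1=3, P2=3, P3=0, P4=1, P5=0)
step 2: fire T3:  (P0=7, P1=3, P2=3, P3=0, P4=1, P5=0) → (P0=10, P1=3, P2=2, P3=0, P4=1, P5=0)
step 3: fire T3:  (P0=10, P1=3, P2=2, P3=0, P4=1, P5=0) → (P0=13, P1=3, P2=1, P3=0, P4=1, P5=0)
step 4: fire T3:  (P0=13, P1=3, P2=1, P3=0, P4=1, P5=0) → (P0=16, P1=3, P2=0, P3=0, P4=1, P5=0)

YES — reachable via ⟨T3, T3, T3, T3⟩ (4 firings)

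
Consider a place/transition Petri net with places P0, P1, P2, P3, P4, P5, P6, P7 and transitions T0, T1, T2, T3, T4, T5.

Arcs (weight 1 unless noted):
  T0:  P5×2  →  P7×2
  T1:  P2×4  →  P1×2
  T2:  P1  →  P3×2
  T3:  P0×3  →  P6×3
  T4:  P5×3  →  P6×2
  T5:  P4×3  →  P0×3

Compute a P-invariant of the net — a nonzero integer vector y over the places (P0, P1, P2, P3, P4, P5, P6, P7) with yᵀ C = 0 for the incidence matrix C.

Incidence matrix C (rows=places, cols=transitions):
       T0   T1   T2   T3   T4   T5
   P0   0    0    0   -3    0    3
   P1   0    2   -1    0    0    0
   P2   0   -4    0    0    0    0
   P3   0    0    2    0    0    0
   P4   0    0    0    0    0   -3
   P5  -2    0    0    0   -3    0
   P6   0    0    0    3    2    0
   P7   2    0    0    0    0    0

Candidate y = [0, 2, 1, 1, 0, 0, 0, 0]; check y·C column-wise:
  col T0: 2·0 + 1·0 + 1·0 + 0·-2 + 0·2 = 0
  col T1: 2·2 + 1·-4 + 1·0 = 0
  col T2: 2·-1 + 1·0 + 1·2 = 0
  col T3: 0·-3 + 2·0 + 1·0 + 1·0 + 0·3 = 0
  col T4: 2·0 + 1·0 + 1·0 + 0·-3 + 0·2 = 0
  col T5: 0·3 + 2·0 + 1·0 + 1·0 + 0·-3 = 0

y = (P0:0, P1:2, P2:1, P3:1, P4:0, P5:0, P6:0, P7:0)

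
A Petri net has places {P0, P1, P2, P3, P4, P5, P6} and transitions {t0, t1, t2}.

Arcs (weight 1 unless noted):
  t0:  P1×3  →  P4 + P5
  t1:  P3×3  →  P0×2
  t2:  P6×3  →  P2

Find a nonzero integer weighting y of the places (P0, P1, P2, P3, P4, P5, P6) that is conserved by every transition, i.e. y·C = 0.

Incidence matrix C (rows=places, cols=transitions):
       t0   t1   t2
   P0   0    2    0
   P1  -3    0    0
   P2   0    0    1
   P3   0   -3    0
   P4   1    0    0
   P5   1    0    0
   P6   0    0   -3

Candidate y = [3, 0, 0, 2, 0, 0, 0]; check y·C column-wise:
  col t0: 3·0 + 0·-3 + 2·0 + 0·1 + 0·1 = 0
  col t1: 3·2 + 2·-3 = 0
  col t2: 3·0 + 0·1 + 2·0 + 0·-3 = 0

y = (P0:3, P1:0, P2:0, P3:2, P4:0, P5:0, P6:0)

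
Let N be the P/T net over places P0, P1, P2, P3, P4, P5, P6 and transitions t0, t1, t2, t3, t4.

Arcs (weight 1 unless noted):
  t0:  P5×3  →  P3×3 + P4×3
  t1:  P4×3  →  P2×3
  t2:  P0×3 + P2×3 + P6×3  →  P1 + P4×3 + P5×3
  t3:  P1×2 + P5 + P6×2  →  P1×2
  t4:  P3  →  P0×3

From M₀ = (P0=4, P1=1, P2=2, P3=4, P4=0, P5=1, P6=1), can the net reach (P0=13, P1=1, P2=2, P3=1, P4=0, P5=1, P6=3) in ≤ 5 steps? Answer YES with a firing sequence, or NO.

depth 0: 1 marking
depth 1: 2 markings reached so far
depth 2: 3 markings reached so far
depth 3: 4 markings reached so far
depth 4: 5 markings reached so far
depth 5: 5 markings reached so far
(frontier empty at depth 5; search complete)
target is not among the 5 markings reachable within 5 steps

NO — not reachable within 5 firings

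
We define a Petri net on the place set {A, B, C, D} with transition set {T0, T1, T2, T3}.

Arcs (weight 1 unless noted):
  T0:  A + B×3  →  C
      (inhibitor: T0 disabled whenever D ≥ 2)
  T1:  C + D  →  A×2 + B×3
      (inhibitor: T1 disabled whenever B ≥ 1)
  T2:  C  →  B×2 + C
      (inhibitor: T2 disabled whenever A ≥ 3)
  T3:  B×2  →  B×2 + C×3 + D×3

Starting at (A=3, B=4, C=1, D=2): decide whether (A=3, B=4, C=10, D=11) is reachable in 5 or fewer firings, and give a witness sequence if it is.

YES — reachable via ⟨T3, T3, T3⟩ (3 firings)

step 1: fire T3:  (A=3, B=4, C=1, D=2) → (A=3, B=4, C=4, D=5)
step 2: fire T3:  (A=3, B=4, C=4, D=5) → (A=3, B=4, C=7, D=8)
step 3: fire T3:  (A=3, B=4, C=7, D=8) → (A=3, B=4, C=10, D=11)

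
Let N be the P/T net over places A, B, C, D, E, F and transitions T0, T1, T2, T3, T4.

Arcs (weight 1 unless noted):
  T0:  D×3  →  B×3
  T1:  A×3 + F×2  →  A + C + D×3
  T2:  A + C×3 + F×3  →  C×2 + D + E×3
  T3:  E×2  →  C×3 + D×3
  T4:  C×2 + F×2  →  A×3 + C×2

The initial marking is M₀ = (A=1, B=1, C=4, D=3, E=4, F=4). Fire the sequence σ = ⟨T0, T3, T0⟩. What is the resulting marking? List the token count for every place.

step 1: fire T0:  (A=1, B=1, C=4, D=3, E=4, F=4) → (A=1, B=4, C=4, D=0, E=4, F=4)
step 2: fire T3:  (A=1, B=4, C=4, D=0, E=4, F=4) → (A=1, B=4, C=7, D=3, E=2, F=4)
step 3: fire T0:  (A=1, B=4, C=7, D=3, E=2, F=4) → (A=1, B=7, C=7, D=0, E=2, F=4)

(A=1, B=7, C=7, D=0, E=2, F=4)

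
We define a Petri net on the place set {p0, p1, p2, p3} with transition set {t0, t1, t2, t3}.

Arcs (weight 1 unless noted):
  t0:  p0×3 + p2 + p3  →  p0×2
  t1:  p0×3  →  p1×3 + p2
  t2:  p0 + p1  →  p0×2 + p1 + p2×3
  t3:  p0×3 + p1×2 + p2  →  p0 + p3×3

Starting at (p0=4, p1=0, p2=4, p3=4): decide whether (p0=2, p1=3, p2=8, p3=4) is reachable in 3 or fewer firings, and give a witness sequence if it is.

YES — reachable via ⟨t1, t2⟩ (2 firings)

step 1: fire t1:  (p0=4, p1=0, p2=4, p3=4) → (p0=1, p1=3, p2=5, p3=4)
step 2: fire t2:  (p0=1, p1=3, p2=5, p3=4) → (p0=2, p1=3, p2=8, p3=4)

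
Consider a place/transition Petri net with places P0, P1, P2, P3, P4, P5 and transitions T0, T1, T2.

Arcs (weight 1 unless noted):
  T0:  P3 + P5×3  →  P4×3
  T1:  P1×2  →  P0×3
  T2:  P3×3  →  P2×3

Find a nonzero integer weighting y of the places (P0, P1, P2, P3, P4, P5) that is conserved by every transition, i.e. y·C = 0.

y = (P0:2, P1:3, P2:0, P3:0, P4:0, P5:0)

Incidence matrix C (rows=places, cols=transitions):
       T0   T1   T2
   P0   0    3    0
   P1   0   -2    0
   P2   0    0    3
   P3  -1    0   -3
   P4   3    0    0
   P5  -3    0    0

Candidate y = [2, 3, 0, 0, 0, 0]; check y·C column-wise:
  col T0: 2·0 + 3·0 + 0·-1 + 0·3 + 0·-3 = 0
  col T1: 2·3 + 3·-2 = 0
  col T2: 2·0 + 3·0 + 0·3 + 0·-3 = 0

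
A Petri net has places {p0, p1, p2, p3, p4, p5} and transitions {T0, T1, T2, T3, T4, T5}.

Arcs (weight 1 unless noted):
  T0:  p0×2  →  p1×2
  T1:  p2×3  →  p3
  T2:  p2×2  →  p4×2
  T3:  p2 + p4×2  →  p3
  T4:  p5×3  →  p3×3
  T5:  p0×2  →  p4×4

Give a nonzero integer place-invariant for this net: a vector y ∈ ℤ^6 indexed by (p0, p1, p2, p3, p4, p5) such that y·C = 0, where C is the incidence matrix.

y = (p0:2, p1:2, p2:1, p3:3, p4:1, p5:3)

Incidence matrix C (rows=places, cols=transitions):
       T0   T1   T2   T3   T4   T5
   p0  -2    0    0    0    0   -2
   p1   2    0    0    0    0    0
   p2   0   -3   -2   -1    0    0
   p3   0    1    0    1    3    0
   p4   0    0    2   -2    0    4
   p5   0    0    0    0   -3    0

Candidate y = [2, 2, 1, 3, 1, 3]; check y·C column-wise:
  col T0: 2·-2 + 2·2 + 1·0 + 3·0 + 1·0 + 3·0 = 0
  col T1: 2·0 + 2·0 + 1·-3 + 3·1 + 1·0 + 3·0 = 0
  col T2: 2·0 + 2·0 + 1·-2 + 3·0 + 1·2 + 3·0 = 0
  col T3: 2·0 + 2·0 + 1·-1 + 3·1 + 1·-2 + 3·0 = 0
  col T4: 2·0 + 2·0 + 1·0 + 3·3 + 1·0 + 3·-3 = 0
  col T5: 2·-2 + 2·0 + 1·0 + 3·0 + 1·4 + 3·0 = 0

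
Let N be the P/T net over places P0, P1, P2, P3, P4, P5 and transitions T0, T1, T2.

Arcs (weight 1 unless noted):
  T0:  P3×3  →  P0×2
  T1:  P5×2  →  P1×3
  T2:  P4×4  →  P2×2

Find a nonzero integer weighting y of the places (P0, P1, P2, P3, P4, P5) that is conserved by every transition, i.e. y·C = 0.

y = (P0:3, P1:0, P2:0, P3:2, P4:0, P5:0)

Incidence matrix C (rows=places, cols=transitions):
       T0   T1   T2
   P0   2    0    0
   P1   0    3    0
   P2   0    0    2
   P3  -3    0    0
   P4   0    0   -4
   P5   0   -2    0

Candidate y = [3, 0, 0, 2, 0, 0]; check y·C column-wise:
  col T0: 3·2 + 2·-3 = 0
  col T1: 3·0 + 0·3 + 2·0 + 0·-2 = 0
  col T2: 3·0 + 0·2 + 2·0 + 0·-4 = 0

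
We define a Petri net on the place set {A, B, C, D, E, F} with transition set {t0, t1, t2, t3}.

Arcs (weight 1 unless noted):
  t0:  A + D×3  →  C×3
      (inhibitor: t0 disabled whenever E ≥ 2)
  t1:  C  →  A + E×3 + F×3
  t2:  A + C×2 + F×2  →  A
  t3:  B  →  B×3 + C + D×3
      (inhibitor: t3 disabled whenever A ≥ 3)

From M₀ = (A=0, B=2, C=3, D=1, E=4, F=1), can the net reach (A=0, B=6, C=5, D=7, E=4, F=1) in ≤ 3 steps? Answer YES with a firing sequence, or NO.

YES — reachable via ⟨t3, t3⟩ (2 firings)

step 1: fire t3:  (A=0, B=2, C=3, D=1, E=4, F=1) → (A=0, B=4, C=4, D=4, E=4, F=1)
step 2: fire t3:  (A=0, B=4, C=4, D=4, E=4, F=1) → (A=0, B=6, C=5, D=7, E=4, F=1)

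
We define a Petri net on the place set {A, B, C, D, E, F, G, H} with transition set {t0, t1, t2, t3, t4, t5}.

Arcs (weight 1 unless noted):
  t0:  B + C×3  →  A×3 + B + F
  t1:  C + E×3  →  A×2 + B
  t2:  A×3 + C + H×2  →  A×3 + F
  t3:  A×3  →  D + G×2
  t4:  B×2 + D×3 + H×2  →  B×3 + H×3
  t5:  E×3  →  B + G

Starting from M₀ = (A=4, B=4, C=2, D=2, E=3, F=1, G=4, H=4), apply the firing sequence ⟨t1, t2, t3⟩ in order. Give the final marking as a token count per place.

step 1: fire t1:  (A=4, B=4, C=2, D=2, E=3, F=1, G=4, H=4) → (A=6, B=5, C=1, D=2, E=0, F=1, G=4, H=4)
step 2: fire t2:  (A=6, B=5, C=1, D=2, E=0, F=1, G=4, H=4) → (A=6, B=5, C=0, D=2, E=0, F=2, G=4, H=2)
step 3: fire t3:  (A=6, B=5, C=0, D=2, E=0, F=2, G=4, H=2) → (A=3, B=5, C=0, D=3, E=0, F=2, G=6, H=2)

(A=3, B=5, C=0, D=3, E=0, F=2, G=6, H=2)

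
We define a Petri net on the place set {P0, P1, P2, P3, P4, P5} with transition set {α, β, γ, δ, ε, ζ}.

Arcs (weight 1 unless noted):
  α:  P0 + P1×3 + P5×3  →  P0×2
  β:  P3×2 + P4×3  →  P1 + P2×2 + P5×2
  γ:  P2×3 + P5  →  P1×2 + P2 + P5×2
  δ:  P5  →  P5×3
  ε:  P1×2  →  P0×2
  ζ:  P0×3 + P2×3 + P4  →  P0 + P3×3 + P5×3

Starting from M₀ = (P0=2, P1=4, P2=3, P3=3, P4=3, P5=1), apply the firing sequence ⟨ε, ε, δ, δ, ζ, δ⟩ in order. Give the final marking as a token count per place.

step 1: fire ε:  (P0=2, P1=4, P2=3, P3=3, P4=3, P5=1) → (P0=4, P1=2, P2=3, P3=3, P4=3, P5=1)
step 2: fire ε:  (P0=4, P1=2, P2=3, P3=3, P4=3, P5=1) → (P0=6, P1=0, P2=3, P3=3, P4=3, P5=1)
step 3: fire δ:  (P0=6, P1=0, P2=3, P3=3, P4=3, P5=1) → (P0=6, P1=0, P2=3, P3=3, P4=3, P5=3)
step 4: fire δ:  (P0=6, P1=0, P2=3, P3=3, P4=3, P5=3) → (P0=6, P1=0, P2=3, P3=3, P4=3, P5=5)
step 5: fire ζ:  (P0=6, P1=0, P2=3, P3=3, P4=3, P5=5) → (P0=4, P1=0, P2=0, P3=6, P4=2, P5=8)
step 6: fire δ:  (P0=4, P1=0, P2=0, P3=6, P4=2, P5=8) → (P0=4, P1=0, P2=0, P3=6, P4=2, P5=10)

(P0=4, P1=0, P2=0, P3=6, P4=2, P5=10)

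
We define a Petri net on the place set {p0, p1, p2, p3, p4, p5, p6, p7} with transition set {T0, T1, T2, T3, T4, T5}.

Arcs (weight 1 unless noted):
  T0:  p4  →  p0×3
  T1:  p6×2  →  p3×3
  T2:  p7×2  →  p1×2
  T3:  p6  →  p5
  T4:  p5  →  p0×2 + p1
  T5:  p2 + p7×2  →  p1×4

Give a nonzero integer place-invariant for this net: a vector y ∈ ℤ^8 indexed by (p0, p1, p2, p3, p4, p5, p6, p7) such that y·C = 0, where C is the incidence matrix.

Incidence matrix C (rows=places, cols=transitions):
       T0   T1   T2   T3   T4   T5
   p0   3    0    0    0    2    0
   p1   0    0    2    0    1    4
   p2   0    0    0    0    0   -1
   p3   0    3    0    0    0    0
   p4  -1    0    0    0    0    0
   p5   0    0    0    1   -1    0
   p6   0   -2    0   -1    0    0
   p7   0    0   -2    0    0   -2

Candidate y = [3, 0, 0, 4, 9, 6, 6, 0]; check y·C column-wise:
  col T0: 3·3 + 4·0 + 9·-1 + 6·0 + 6·0 = 0
  col T1: 3·0 + 4·3 + 9·0 + 6·0 + 6·-2 = 0
  col T2: 3·0 + 0·2 + 4·0 + 9·0 + 6·0 + 6·0 + 0·-2 = 0
  col T3: 3·0 + 4·0 + 9·0 + 6·1 + 6·-1 = 0
  col T4: 3·2 + 0·1 + 4·0 + 9·0 + 6·-1 + 6·0 = 0
  col T5: 3·0 + 0·4 + 0·-1 + 4·0 + 9·0 + 6·0 + 6·0 + 0·-2 = 0

y = (p0:3, p1:0, p2:0, p3:4, p4:9, p5:6, p6:6, p7:0)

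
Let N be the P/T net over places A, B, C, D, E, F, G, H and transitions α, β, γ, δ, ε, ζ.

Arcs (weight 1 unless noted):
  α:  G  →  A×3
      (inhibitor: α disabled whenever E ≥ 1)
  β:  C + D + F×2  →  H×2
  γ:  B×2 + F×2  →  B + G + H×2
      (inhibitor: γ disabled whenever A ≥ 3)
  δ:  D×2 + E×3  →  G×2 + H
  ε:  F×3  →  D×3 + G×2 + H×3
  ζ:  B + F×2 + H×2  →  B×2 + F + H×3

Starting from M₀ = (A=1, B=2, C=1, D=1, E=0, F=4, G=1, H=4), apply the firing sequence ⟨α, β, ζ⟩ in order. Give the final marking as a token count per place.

(A=4, B=3, C=0, D=0, E=0, F=1, G=0, H=7)

step 1: fire α:  (A=1, B=2, C=1, D=1, E=0, F=4, G=1, H=4) → (A=4, B=2, C=1, D=1, E=0, F=4, G=0, H=4)
step 2: fire β:  (A=4, B=2, C=1, D=1, E=0, F=4, G=0, H=4) → (A=4, B=2, C=0, D=0, E=0, F=2, G=0, H=6)
step 3: fire ζ:  (A=4, B=2, C=0, D=0, E=0, F=2, G=0, H=6) → (A=4, B=3, C=0, D=0, E=0, F=1, G=0, H=7)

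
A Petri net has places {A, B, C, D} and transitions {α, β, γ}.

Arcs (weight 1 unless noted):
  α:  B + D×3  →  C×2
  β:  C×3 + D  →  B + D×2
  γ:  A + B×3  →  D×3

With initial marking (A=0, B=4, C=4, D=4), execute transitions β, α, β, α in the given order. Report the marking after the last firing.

step 1: fire β:  (A=0, B=4, C=4, D=4) → (A=0, B=5, C=1, D=5)
step 2: fire α:  (A=0, B=5, C=1, D=5) → (A=0, B=4, C=3, D=2)
step 3: fire β:  (A=0, B=4, C=3, D=2) → (A=0, B=5, C=0, D=3)
step 4: fire α:  (A=0, B=5, C=0, D=3) → (A=0, B=4, C=2, D=0)

(A=0, B=4, C=2, D=0)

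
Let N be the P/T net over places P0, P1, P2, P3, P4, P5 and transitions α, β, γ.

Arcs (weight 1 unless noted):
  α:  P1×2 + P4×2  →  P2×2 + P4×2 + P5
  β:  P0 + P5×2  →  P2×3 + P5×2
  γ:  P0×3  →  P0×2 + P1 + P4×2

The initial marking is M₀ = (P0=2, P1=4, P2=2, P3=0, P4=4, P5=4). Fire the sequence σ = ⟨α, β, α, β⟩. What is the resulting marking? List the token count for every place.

step 1: fire α:  (P0=2, P1=4, P2=2, P3=0, P4=4, P5=4) → (P0=2, P1=2, P2=4, P3=0, P4=4, P5=5)
step 2: fire β:  (P0=2, P1=2, P2=4, P3=0, P4=4, P5=5) → (P0=1, P1=2, P2=7, P3=0, P4=4, P5=5)
step 3: fire α:  (P0=1, P1=2, P2=7, P3=0, P4=4, P5=5) → (P0=1, P1=0, P2=9, P3=0, P4=4, P5=6)
step 4: fire β:  (P0=1, P1=0, P2=9, P3=0, P4=4, P5=6) → (P0=0, P1=0, P2=12, P3=0, P4=4, P5=6)

(P0=0, P1=0, P2=12, P3=0, P4=4, P5=6)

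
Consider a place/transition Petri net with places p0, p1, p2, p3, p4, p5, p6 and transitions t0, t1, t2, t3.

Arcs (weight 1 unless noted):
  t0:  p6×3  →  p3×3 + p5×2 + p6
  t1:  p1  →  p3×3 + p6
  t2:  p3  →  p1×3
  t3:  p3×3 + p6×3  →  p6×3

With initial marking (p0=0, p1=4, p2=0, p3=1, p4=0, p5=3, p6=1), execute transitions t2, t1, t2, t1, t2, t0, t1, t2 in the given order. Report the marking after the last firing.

step 1: fire t2:  (p0=0, p1=4, p2=0, p3=1, p4=0, p5=3, p6=1) → (p0=0, p1=7, p2=0, p3=0, p4=0, p5=3, p6=1)
step 2: fire t1:  (p0=0, p1=7, p2=0, p3=0, p4=0, p5=3, p6=1) → (p0=0, p1=6, p2=0, p3=3, p4=0, p5=3, p6=2)
step 3: fire t2:  (p0=0, p1=6, p2=0, p3=3, p4=0, p5=3, p6=2) → (p0=0, p1=9, p2=0, p3=2, p4=0, p5=3, p6=2)
step 4: fire t1:  (p0=0, p1=9, p2=0, p3=2, p4=0, p5=3, p6=2) → (p0=0, p1=8, p2=0, p3=5, p4=0, p5=3, p6=3)
step 5: fire t2:  (p0=0, p1=8, p2=0, p3=5, p4=0, p5=3, p6=3) → (p0=0, p1=11, p2=0, p3=4, p4=0, p5=3, p6=3)
step 6: fire t0:  (p0=0, p1=11, p2=0, p3=4, p4=0, p5=3, p6=3) → (p0=0, p1=11, p2=0, p3=7, p4=0, p5=5, p6=1)
step 7: fire t1:  (p0=0, p1=11, p2=0, p3=7, p4=0, p5=5, p6=1) → (p0=0, p1=10, p2=0, p3=10, p4=0, p5=5, p6=2)
step 8: fire t2:  (p0=0, p1=10, p2=0, p3=10, p4=0, p5=5, p6=2) → (p0=0, p1=13, p2=0, p3=9, p4=0, p5=5, p6=2)

(p0=0, p1=13, p2=0, p3=9, p4=0, p5=5, p6=2)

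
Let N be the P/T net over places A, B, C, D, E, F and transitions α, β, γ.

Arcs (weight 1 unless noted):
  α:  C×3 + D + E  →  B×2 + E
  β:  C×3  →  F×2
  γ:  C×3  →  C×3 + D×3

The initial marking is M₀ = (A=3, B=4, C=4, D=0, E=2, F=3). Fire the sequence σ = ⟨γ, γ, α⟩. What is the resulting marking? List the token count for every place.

(A=3, B=6, C=1, D=5, E=2, F=3)

step 1: fire γ:  (A=3, B=4, C=4, D=0, E=2, F=3) → (A=3, B=4, C=4, D=3, E=2, F=3)
step 2: fire γ:  (A=3, B=4, C=4, D=3, E=2, F=3) → (A=3, B=4, C=4, D=6, E=2, F=3)
step 3: fire α:  (A=3, B=4, C=4, D=6, E=2, F=3) → (A=3, B=6, C=1, D=5, E=2, F=3)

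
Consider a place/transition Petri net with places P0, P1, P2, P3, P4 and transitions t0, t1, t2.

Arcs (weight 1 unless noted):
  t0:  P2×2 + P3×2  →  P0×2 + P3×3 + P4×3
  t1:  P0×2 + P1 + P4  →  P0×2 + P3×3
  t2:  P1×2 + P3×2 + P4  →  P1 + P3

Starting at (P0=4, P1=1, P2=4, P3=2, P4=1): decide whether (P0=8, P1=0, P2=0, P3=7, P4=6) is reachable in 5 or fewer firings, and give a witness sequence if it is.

step 1: fire t0:  (P0=4, P1=1, P2=4, P3=2, P4=1) → (P0=6, P1=1, P2=2, P3=3, P4=4)
step 2: fire t0:  (P0=6, P1=1, P2=2, P3=3, P4=4) → (P0=8, P1=1, P2=0, P3=4, P4=7)
step 3: fire t1:  (P0=8, P1=1, P2=0, P3=4, P4=7) → (P0=8, P1=0, P2=0, P3=7, P4=6)

YES — reachable via ⟨t0, t0, t1⟩ (3 firings)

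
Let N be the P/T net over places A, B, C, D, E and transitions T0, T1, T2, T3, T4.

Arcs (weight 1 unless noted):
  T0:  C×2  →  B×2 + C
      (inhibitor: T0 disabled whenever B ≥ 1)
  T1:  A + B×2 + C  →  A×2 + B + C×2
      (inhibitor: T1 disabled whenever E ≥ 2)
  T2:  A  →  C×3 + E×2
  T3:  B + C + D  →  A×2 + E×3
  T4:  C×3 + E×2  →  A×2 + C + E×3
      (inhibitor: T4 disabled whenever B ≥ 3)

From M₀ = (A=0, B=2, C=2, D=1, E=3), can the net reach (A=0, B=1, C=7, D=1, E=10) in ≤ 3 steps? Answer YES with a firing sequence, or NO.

NO — not reachable within 3 firings

depth 0: 1 marking
depth 1: 2 markings reached so far
depth 2: 3 markings reached so far
depth 3: 5 markings reached so far
target is not among the 5 markings reachable within 3 steps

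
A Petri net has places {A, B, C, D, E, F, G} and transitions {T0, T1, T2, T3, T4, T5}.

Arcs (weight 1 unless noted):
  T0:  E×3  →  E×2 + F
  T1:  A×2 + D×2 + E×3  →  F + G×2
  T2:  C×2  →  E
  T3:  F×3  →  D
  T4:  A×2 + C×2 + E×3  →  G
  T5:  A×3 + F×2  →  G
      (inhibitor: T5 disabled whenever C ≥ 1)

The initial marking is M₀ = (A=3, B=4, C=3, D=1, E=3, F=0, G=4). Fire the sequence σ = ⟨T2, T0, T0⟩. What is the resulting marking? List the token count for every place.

step 1: fire T2:  (A=3, B=4, C=3, D=1, E=3, F=0, G=4) → (A=3, B=4, C=1, D=1, E=4, F=0, G=4)
step 2: fire T0:  (A=3, B=4, C=1, D=1, E=4, F=0, G=4) → (A=3, B=4, C=1, D=1, E=3, F=1, G=4)
step 3: fire T0:  (A=3, B=4, C=1, D=1, E=3, F=1, G=4) → (A=3, B=4, C=1, D=1, E=2, F=2, G=4)

(A=3, B=4, C=1, D=1, E=2, F=2, G=4)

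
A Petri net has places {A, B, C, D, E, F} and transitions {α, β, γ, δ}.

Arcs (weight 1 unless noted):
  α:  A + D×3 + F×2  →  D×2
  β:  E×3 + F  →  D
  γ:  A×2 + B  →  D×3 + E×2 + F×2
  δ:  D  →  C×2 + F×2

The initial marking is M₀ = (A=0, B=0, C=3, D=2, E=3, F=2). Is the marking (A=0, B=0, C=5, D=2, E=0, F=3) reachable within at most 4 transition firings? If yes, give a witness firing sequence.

YES — reachable via ⟨β, δ⟩ (2 firings)

step 1: fire β:  (A=0, B=0, C=3, D=2, E=3, F=2) → (A=0, B=0, C=3, D=3, E=0, F=1)
step 2: fire δ:  (A=0, B=0, C=3, D=3, E=0, F=1) → (A=0, B=0, C=5, D=2, E=0, F=3)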